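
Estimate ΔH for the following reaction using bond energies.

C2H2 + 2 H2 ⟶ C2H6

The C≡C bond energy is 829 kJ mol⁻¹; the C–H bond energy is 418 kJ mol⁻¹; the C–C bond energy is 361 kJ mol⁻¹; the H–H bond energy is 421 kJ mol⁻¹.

Bonds broken (reactants):
  C≡C: 1 × 829 = 829
  C–H: 2 × 418 = 836
  H–H: 2 × 421 = 842
  Σ(broken) = 2507 kJ
Bonds formed (products):
  C–C: 1 × 361 = 361
  C–H: 6 × 418 = 2508
  Σ(formed) = 2869 kJ
ΔH = Σ(broken) − Σ(formed) = 2507 − 2869 = −362 kJ

ΔH ≈ −362 kJ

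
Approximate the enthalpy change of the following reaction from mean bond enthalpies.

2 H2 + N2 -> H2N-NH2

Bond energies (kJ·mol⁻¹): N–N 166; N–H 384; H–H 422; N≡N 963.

ΔH ≈ +105 kJ

Bonds broken (reactants):
  H–H: 2 × 422 = 844
  N≡N: 1 × 963 = 963
  Σ(broken) = 1807 kJ
Bonds formed (products):
  N–H: 4 × 384 = 1536
  N–N: 1 × 166 = 166
  Σ(formed) = 1702 kJ
ΔH = Σ(broken) − Σ(formed) = 1807 − 1702 = +105 kJ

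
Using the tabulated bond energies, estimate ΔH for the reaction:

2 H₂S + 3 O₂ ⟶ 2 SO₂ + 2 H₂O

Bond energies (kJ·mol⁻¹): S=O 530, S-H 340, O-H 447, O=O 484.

ΔH ≈ −1096 kJ

Bonds broken (reactants):
  O=O: 3 × 484 = 1452
  S-H: 4 × 340 = 1360
  Σ(broken) = 2812 kJ
Bonds formed (products):
  O-H: 4 × 447 = 1788
  S=O: 4 × 530 = 2120
  Σ(formed) = 3908 kJ
ΔH = Σ(broken) − Σ(formed) = 2812 − 3908 = −1096 kJ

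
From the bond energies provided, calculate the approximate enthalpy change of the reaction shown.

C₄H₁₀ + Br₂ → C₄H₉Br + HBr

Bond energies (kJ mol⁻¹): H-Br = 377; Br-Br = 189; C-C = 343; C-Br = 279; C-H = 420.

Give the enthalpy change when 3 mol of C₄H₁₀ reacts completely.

Bonds broken (reactants):
  Br-Br: 1 × 189 = 189
  C-C: 3 × 343 = 1029
  C-H: 10 × 420 = 4200
  Σ(broken) = 5418 kJ
Bonds formed (products):
  C-Br: 1 × 279 = 279
  C-C: 3 × 343 = 1029
  C-H: 9 × 420 = 3780
  H-Br: 1 × 377 = 377
  Σ(formed) = 5465 kJ
ΔH = Σ(broken) − Σ(formed) = 5418 − 5465 = −47 kJ
For 3× the reaction as written: 3 × (−47) = −141 kJ

ΔH = −141 kJ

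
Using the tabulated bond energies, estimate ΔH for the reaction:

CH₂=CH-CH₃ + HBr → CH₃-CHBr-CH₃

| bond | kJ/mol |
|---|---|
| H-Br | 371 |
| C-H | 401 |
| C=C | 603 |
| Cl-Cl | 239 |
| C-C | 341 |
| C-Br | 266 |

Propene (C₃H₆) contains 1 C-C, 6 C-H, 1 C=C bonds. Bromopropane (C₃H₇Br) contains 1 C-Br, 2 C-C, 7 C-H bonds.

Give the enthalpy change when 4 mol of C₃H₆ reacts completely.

ΔH = −136 kJ

Bonds broken (reactants):
  C-C: 1 × 341 = 341
  C-H: 6 × 401 = 2406
  C=C: 1 × 603 = 603
  H-Br: 1 × 371 = 371
  Σ(broken) = 3721 kJ
Bonds formed (products):
  C-Br: 1 × 266 = 266
  C-C: 2 × 341 = 682
  C-H: 7 × 401 = 2807
  Σ(formed) = 3755 kJ
ΔH = Σ(broken) − Σ(formed) = 3721 − 3755 = −34 kJ
For 4× the reaction as written: 4 × (−34) = −136 kJ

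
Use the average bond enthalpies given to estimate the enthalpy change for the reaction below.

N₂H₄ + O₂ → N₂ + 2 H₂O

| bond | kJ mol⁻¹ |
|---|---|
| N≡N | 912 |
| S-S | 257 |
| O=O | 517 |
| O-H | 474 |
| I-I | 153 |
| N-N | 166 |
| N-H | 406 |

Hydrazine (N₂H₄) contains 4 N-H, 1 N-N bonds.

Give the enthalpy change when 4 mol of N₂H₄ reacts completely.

Bonds broken (reactants):
  N-H: 4 × 406 = 1624
  N-N: 1 × 166 = 166
  O=O: 1 × 517 = 517
  Σ(broken) = 2307 kJ
Bonds formed (products):
  N≡N: 1 × 912 = 912
  O-H: 4 × 474 = 1896
  Σ(formed) = 2808 kJ
ΔH = Σ(broken) − Σ(formed) = 2307 − 2808 = −501 kJ
For 4× the reaction as written: 4 × (−501) = −2004 kJ

ΔH = −2004 kJ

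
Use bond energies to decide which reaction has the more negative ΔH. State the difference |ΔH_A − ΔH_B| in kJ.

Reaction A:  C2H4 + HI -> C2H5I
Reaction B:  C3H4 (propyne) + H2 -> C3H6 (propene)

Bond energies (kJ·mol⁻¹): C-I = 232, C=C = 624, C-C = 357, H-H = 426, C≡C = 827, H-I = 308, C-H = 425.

Reaction B, by 139 kJ

Reaction A:
  Bonds broken (reactants):
    C-H: 4 × 425 = 1700
    C=C: 1 × 624 = 624
    H-I: 1 × 308 = 308
    Σ(broken) = 2632 kJ
  Bonds formed (products):
    C-C: 1 × 357 = 357
    C-H: 5 × 425 = 2125
    C-I: 1 × 232 = 232
    Σ(formed) = 2714 kJ
  ΔH_A = 2632 − 2714 = −82 kJ
Reaction B:
  Bonds broken (reactants):
    C≡C: 1 × 827 = 827
    C-C: 1 × 357 = 357
    C-H: 4 × 425 = 1700
    H-H: 1 × 426 = 426
    Σ(broken) = 3310 kJ
  Bonds formed (products):
    C-C: 1 × 357 = 357
    C-H: 6 × 425 = 2550
    C=C: 1 × 624 = 624
    Σ(formed) = 3531 kJ
  ΔH_B = 3310 − 3531 = −221 kJ
ΔH_A − ΔH_B = +139 kJ, so reaction B has the more negative ΔH; |ΔH_A − ΔH_B| = 139 kJ.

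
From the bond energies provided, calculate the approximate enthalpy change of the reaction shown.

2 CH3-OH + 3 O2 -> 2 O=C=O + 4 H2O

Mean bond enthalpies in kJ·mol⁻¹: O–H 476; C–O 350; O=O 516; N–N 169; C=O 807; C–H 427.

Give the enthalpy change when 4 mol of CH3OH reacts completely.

Bonds broken (reactants):
  C–H: 6 × 427 = 2562
  C–O: 2 × 350 = 700
  O–H: 2 × 476 = 952
  O=O: 3 × 516 = 1548
  Σ(broken) = 5762 kJ
Bonds formed (products):
  C=O: 4 × 807 = 3228
  O–H: 8 × 476 = 3808
  Σ(formed) = 7036 kJ
ΔH = Σ(broken) − Σ(formed) = 5762 − 7036 = −1274 kJ
For 2× the reaction as written: 2 × (−1274) = −2548 kJ

ΔH = −2548 kJ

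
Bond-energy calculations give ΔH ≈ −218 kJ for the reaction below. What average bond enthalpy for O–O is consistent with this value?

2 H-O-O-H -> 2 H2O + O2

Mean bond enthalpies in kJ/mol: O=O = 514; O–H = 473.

D(O–O) ≈ 148 kJ/mol

Let D be the O–O bond energy.
Σ(broken) = 4×473 + 2×D = 1892 + 2D
Σ(formed) = 4×473 + 1×514 = 2406
ΔH = Σ(broken) − Σ(formed) = (1892 + 2D) − (2406) = −514 + 2D
Setting this equal to −218 kJ gives 2D = 296, so D = 148 kJ/mol.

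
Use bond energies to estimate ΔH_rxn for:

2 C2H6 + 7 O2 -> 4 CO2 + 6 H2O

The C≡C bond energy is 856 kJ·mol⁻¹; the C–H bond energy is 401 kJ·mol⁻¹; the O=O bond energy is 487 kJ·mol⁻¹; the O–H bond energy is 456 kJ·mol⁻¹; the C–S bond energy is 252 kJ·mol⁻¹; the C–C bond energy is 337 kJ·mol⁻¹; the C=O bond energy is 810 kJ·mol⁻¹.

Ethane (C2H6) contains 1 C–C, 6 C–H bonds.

ΔH ≈ −3057 kJ

Bonds broken (reactants):
  C–C: 2 × 337 = 674
  C–H: 12 × 401 = 4812
  O=O: 7 × 487 = 3409
  Σ(broken) = 8895 kJ
Bonds formed (products):
  C=O: 8 × 810 = 6480
  O–H: 12 × 456 = 5472
  Σ(formed) = 11952 kJ
ΔH = Σ(broken) − Σ(formed) = 8895 − 11952 = −3057 kJ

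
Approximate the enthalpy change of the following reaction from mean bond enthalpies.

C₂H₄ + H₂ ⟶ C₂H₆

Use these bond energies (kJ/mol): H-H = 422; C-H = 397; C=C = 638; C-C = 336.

ΔH ≈ −70 kJ

Bonds broken (reactants):
  C-H: 4 × 397 = 1588
  C=C: 1 × 638 = 638
  H-H: 1 × 422 = 422
  Σ(broken) = 2648 kJ
Bonds formed (products):
  C-C: 1 × 336 = 336
  C-H: 6 × 397 = 2382
  Σ(formed) = 2718 kJ
ΔH = Σ(broken) − Σ(formed) = 2648 − 2718 = −70 kJ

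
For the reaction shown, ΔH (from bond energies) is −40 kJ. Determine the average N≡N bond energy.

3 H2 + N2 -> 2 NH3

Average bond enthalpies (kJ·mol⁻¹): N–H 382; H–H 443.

Let D be the N≡N bond energy.
Σ(broken) = 3×443 + 1×D = 1329 + D
Σ(formed) = 6×382 = 2292
ΔH = Σ(broken) − Σ(formed) = (1329 + D) − (2292) = −963 + D
Setting this equal to −40 kJ gives D = 923 kJ/mol.

D(N≡N) ≈ 923 kJ/mol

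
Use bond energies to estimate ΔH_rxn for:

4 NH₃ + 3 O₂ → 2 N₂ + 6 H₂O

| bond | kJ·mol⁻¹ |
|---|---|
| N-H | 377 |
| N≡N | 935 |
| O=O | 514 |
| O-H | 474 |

Bonds broken (reactants):
  N-H: 12 × 377 = 4524
  O=O: 3 × 514 = 1542
  Σ(broken) = 6066 kJ
Bonds formed (products):
  N≡N: 2 × 935 = 1870
  O-H: 12 × 474 = 5688
  Σ(formed) = 7558 kJ
ΔH = Σ(broken) − Σ(formed) = 6066 − 7558 = −1492 kJ

ΔH ≈ −1492 kJ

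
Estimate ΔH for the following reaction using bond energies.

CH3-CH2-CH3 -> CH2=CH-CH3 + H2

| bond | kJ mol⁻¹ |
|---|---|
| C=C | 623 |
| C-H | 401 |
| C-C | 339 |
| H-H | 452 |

ΔH ≈ +66 kJ

Bonds broken (reactants):
  C-C: 2 × 339 = 678
  C-H: 8 × 401 = 3208
  Σ(broken) = 3886 kJ
Bonds formed (products):
  C-C: 1 × 339 = 339
  C-H: 6 × 401 = 2406
  C=C: 1 × 623 = 623
  H-H: 1 × 452 = 452
  Σ(formed) = 3820 kJ
ΔH = Σ(broken) − Σ(formed) = 3886 − 3820 = +66 kJ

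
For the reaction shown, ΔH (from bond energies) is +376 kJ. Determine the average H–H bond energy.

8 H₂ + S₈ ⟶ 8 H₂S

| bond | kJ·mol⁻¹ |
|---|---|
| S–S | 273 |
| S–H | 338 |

D(H–H) ≈ 450 kJ/mol

Let D be the H–H bond energy.
Σ(broken) = 8×D + 8×273 = 2184 + 8D
Σ(formed) = 16×338 = 5408
ΔH = Σ(broken) − Σ(formed) = (2184 + 8D) − (5408) = −3224 + 8D
Setting this equal to +376 kJ gives 8D = 3600, so D = 450 kJ/mol.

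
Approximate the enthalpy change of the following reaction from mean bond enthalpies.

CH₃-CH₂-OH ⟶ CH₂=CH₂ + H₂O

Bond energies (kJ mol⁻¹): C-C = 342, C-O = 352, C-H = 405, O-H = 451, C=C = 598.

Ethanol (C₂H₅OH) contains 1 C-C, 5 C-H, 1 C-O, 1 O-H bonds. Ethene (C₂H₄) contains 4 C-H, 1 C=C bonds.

ΔH ≈ +50 kJ

Bonds broken (reactants):
  C-C: 1 × 342 = 342
  C-H: 5 × 405 = 2025
  C-O: 1 × 352 = 352
  O-H: 1 × 451 = 451
  Σ(broken) = 3170 kJ
Bonds formed (products):
  C-H: 4 × 405 = 1620
  C=C: 1 × 598 = 598
  O-H: 2 × 451 = 902
  Σ(formed) = 3120 kJ
ΔH = Σ(broken) − Σ(formed) = 3170 − 3120 = +50 kJ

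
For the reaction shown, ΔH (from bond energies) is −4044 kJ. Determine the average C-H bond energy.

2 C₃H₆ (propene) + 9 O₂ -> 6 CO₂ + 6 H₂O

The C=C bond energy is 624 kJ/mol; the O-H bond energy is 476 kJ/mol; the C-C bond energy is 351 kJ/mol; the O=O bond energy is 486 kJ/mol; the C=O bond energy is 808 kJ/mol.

Let D be the C-H bond energy.
Σ(broken) = 2×351 + 12×D + 2×624 + 9×486 = 6324 + 12D
Σ(formed) = 12×808 + 12×476 = 15408
ΔH = Σ(broken) − Σ(formed) = (6324 + 12D) − (15408) = −9084 + 12D
Setting this equal to −4044 kJ gives 12D = 5040, so D = 420 kJ/mol.

D(C-H) ≈ 420 kJ/mol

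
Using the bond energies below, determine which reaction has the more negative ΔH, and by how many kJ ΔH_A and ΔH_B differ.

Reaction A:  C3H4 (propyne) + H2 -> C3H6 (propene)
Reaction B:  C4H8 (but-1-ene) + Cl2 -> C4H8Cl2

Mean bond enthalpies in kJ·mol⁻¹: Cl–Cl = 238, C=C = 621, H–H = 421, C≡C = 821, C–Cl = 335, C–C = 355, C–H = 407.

Reaction A:
  Bonds broken (reactants):
    C≡C: 1 × 821 = 821
    C–C: 1 × 355 = 355
    C–H: 4 × 407 = 1628
    H–H: 1 × 421 = 421
    Σ(broken) = 3225 kJ
  Bonds formed (products):
    C–C: 1 × 355 = 355
    C–H: 6 × 407 = 2442
    C=C: 1 × 621 = 621
    Σ(formed) = 3418 kJ
  ΔH_A = 3225 − 3418 = −193 kJ
Reaction B:
  Bonds broken (reactants):
    C–C: 2 × 355 = 710
    C–H: 8 × 407 = 3256
    C=C: 1 × 621 = 621
    Cl–Cl: 1 × 238 = 238
    Σ(broken) = 4825 kJ
  Bonds formed (products):
    C–C: 3 × 355 = 1065
    C–Cl: 2 × 335 = 670
    C–H: 8 × 407 = 3256
    Σ(formed) = 4991 kJ
  ΔH_B = 4825 − 4991 = −166 kJ
ΔH_A − ΔH_B = −27 kJ, so reaction A has the more negative ΔH; |ΔH_A − ΔH_B| = 27 kJ.

Reaction A, by 27 kJ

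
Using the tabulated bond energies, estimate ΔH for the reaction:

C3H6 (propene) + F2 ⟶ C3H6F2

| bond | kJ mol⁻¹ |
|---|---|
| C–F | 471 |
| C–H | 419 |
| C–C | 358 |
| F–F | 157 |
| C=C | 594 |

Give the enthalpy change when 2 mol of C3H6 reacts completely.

Bonds broken (reactants):
  C–C: 1 × 358 = 358
  C–H: 6 × 419 = 2514
  C=C: 1 × 594 = 594
  F–F: 1 × 157 = 157
  Σ(broken) = 3623 kJ
Bonds formed (products):
  C–C: 2 × 358 = 716
  C–F: 2 × 471 = 942
  C–H: 6 × 419 = 2514
  Σ(formed) = 4172 kJ
ΔH = Σ(broken) − Σ(formed) = 3623 − 4172 = −549 kJ
For 2× the reaction as written: 2 × (−549) = −1098 kJ

ΔH = −1098 kJ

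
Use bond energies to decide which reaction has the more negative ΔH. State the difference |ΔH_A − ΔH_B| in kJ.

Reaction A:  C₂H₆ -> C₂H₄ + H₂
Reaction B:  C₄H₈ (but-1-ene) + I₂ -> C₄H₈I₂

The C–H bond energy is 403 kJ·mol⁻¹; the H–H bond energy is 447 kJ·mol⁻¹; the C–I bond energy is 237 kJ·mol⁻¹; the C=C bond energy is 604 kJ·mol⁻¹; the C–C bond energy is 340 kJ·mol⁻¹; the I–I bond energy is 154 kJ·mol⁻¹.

Reaction A:
  Bonds broken (reactants):
    C–C: 1 × 340 = 340
    C–H: 6 × 403 = 2418
    Σ(broken) = 2758 kJ
  Bonds formed (products):
    C–H: 4 × 403 = 1612
    C=C: 1 × 604 = 604
    H–H: 1 × 447 = 447
    Σ(formed) = 2663 kJ
  ΔH_A = 2758 − 2663 = +95 kJ
Reaction B:
  Bonds broken (reactants):
    C–C: 2 × 340 = 680
    C–H: 8 × 403 = 3224
    C=C: 1 × 604 = 604
    I–I: 1 × 154 = 154
    Σ(broken) = 4662 kJ
  Bonds formed (products):
    C–C: 3 × 340 = 1020
    C–H: 8 × 403 = 3224
    C–I: 2 × 237 = 474
    Σ(formed) = 4718 kJ
  ΔH_B = 4662 − 4718 = −56 kJ
ΔH_A − ΔH_B = +151 kJ, so reaction B has the more negative ΔH; |ΔH_A − ΔH_B| = 151 kJ.

Reaction B, by 151 kJ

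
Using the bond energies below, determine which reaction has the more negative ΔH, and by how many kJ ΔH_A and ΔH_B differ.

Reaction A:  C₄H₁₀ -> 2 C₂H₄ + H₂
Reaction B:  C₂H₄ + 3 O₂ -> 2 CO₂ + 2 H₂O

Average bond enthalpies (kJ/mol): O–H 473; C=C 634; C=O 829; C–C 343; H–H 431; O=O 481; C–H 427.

Reaction A:
  Bonds broken (reactants):
    C–C: 3 × 343 = 1029
    C–H: 10 × 427 = 4270
    Σ(broken) = 5299 kJ
  Bonds formed (products):
    C–H: 8 × 427 = 3416
    C=C: 2 × 634 = 1268
    H–H: 1 × 431 = 431
    Σ(formed) = 5115 kJ
  ΔH_A = 5299 − 5115 = +184 kJ
Reaction B:
  Bonds broken (reactants):
    C–H: 4 × 427 = 1708
    C=C: 1 × 634 = 634
    O=O: 3 × 481 = 1443
    Σ(broken) = 3785 kJ
  Bonds formed (products):
    C=O: 4 × 829 = 3316
    O–H: 4 × 473 = 1892
    Σ(formed) = 5208 kJ
  ΔH_B = 3785 − 5208 = −1423 kJ
ΔH_A − ΔH_B = +1607 kJ, so reaction B has the more negative ΔH; |ΔH_A − ΔH_B| = 1607 kJ.

Reaction B, by 1607 kJ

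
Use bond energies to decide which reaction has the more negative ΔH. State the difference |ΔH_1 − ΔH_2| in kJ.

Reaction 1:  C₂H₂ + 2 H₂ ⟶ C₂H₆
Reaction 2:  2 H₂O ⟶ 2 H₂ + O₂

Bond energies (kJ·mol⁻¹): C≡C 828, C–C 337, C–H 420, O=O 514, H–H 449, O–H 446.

Reaction 1, by 663 kJ

Reaction 1:
  Bonds broken (reactants):
    C≡C: 1 × 828 = 828
    C–H: 2 × 420 = 840
    H–H: 2 × 449 = 898
    Σ(broken) = 2566 kJ
  Bonds formed (products):
    C–C: 1 × 337 = 337
    C–H: 6 × 420 = 2520
    Σ(formed) = 2857 kJ
  ΔH_1 = 2566 − 2857 = −291 kJ
Reaction 2:
  Bonds broken (reactants):
    O–H: 4 × 446 = 1784
    Σ(broken) = 1784 kJ
  Bonds formed (products):
    H–H: 2 × 449 = 898
    O=O: 1 × 514 = 514
    Σ(formed) = 1412 kJ
  ΔH_2 = 1784 − 1412 = +372 kJ
ΔH_1 − ΔH_2 = −663 kJ, so reaction 1 has the more negative ΔH; |ΔH_1 − ΔH_2| = 663 kJ.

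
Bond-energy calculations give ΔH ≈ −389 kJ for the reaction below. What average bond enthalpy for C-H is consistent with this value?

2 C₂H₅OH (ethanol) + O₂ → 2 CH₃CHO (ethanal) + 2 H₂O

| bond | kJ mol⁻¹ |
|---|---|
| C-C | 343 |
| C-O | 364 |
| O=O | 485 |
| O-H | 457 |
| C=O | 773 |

Let D be the C-H bond energy.
Σ(broken) = 2×343 + 10×D + 2×364 + 2×457 + 1×485 = 2813 + 10D
Σ(formed) = 2×343 + 8×D + 2×773 + 4×457 = 4060 + 8D
ΔH = Σ(broken) − Σ(formed) = (2813 + 10D) − (4060 + 8D) = −1247 + 2D
Setting this equal to −389 kJ gives 2D = 858, so D = 429 kJ/mol.

D(C-H) ≈ 429 kJ/mol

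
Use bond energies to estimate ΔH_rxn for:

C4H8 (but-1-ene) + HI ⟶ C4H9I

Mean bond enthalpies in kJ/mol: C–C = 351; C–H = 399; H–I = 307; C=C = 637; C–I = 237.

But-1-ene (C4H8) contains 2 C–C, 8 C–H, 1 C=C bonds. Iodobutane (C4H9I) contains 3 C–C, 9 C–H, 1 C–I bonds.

Bonds broken (reactants):
  C–C: 2 × 351 = 702
  C–H: 8 × 399 = 3192
  C=C: 1 × 637 = 637
  H–I: 1 × 307 = 307
  Σ(broken) = 4838 kJ
Bonds formed (products):
  C–C: 3 × 351 = 1053
  C–H: 9 × 399 = 3591
  C–I: 1 × 237 = 237
  Σ(formed) = 4881 kJ
ΔH = Σ(broken) − Σ(formed) = 4838 − 4881 = −43 kJ

ΔH ≈ −43 kJ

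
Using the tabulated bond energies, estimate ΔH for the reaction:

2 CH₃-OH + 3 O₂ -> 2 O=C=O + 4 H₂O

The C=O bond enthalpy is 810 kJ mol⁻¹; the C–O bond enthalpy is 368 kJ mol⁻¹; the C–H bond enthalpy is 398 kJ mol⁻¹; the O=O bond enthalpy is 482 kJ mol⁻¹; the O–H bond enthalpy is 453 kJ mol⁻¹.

ΔH ≈ −1388 kJ

Bonds broken (reactants):
  C–H: 6 × 398 = 2388
  C–O: 2 × 368 = 736
  O–H: 2 × 453 = 906
  O=O: 3 × 482 = 1446
  Σ(broken) = 5476 kJ
Bonds formed (products):
  C=O: 4 × 810 = 3240
  O–H: 8 × 453 = 3624
  Σ(formed) = 6864 kJ
ΔH = Σ(broken) − Σ(formed) = 5476 − 6864 = −1388 kJ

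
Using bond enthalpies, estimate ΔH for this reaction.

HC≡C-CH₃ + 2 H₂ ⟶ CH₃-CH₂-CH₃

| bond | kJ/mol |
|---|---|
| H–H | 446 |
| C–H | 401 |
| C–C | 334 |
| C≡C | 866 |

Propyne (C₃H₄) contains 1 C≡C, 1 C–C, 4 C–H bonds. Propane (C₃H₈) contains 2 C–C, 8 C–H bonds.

ΔH ≈ −180 kJ

Bonds broken (reactants):
  C≡C: 1 × 866 = 866
  C–C: 1 × 334 = 334
  C–H: 4 × 401 = 1604
  H–H: 2 × 446 = 892
  Σ(broken) = 3696 kJ
Bonds formed (products):
  C–C: 2 × 334 = 668
  C–H: 8 × 401 = 3208
  Σ(formed) = 3876 kJ
ΔH = Σ(broken) − Σ(formed) = 3696 − 3876 = −180 kJ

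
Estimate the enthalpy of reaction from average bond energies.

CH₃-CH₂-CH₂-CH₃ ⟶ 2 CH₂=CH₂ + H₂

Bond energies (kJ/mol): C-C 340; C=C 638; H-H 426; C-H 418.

Bonds broken (reactants):
  C-C: 3 × 340 = 1020
  C-H: 10 × 418 = 4180
  Σ(broken) = 5200 kJ
Bonds formed (products):
  C-H: 8 × 418 = 3344
  C=C: 2 × 638 = 1276
  H-H: 1 × 426 = 426
  Σ(formed) = 5046 kJ
ΔH = Σ(broken) − Σ(formed) = 5200 − 5046 = +154 kJ

ΔH ≈ +154 kJ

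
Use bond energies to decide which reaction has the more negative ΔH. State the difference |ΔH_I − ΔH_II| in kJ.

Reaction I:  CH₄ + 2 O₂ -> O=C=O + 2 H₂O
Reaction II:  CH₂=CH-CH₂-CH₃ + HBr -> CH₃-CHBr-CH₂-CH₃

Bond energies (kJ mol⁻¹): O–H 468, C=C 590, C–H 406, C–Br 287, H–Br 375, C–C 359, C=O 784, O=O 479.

Reaction I, by 771 kJ

Reaction I:
  Bonds broken (reactants):
    C–H: 4 × 406 = 1624
    O=O: 2 × 479 = 958
    Σ(broken) = 2582 kJ
  Bonds formed (products):
    C=O: 2 × 784 = 1568
    O–H: 4 × 468 = 1872
    Σ(formed) = 3440 kJ
  ΔH_I = 2582 − 3440 = −858 kJ
Reaction II:
  Bonds broken (reactants):
    C–C: 2 × 359 = 718
    C–H: 8 × 406 = 3248
    C=C: 1 × 590 = 590
    H–Br: 1 × 375 = 375
    Σ(broken) = 4931 kJ
  Bonds formed (products):
    C–Br: 1 × 287 = 287
    C–C: 3 × 359 = 1077
    C–H: 9 × 406 = 3654
    Σ(formed) = 5018 kJ
  ΔH_II = 4931 − 5018 = −87 kJ
ΔH_I − ΔH_II = −771 kJ, so reaction I has the more negative ΔH; |ΔH_I − ΔH_II| = 771 kJ.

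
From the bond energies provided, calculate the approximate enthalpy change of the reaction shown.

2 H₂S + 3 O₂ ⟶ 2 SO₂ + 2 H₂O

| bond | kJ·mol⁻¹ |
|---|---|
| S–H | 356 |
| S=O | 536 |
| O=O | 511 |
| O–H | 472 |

Bonds broken (reactants):
  O=O: 3 × 511 = 1533
  S–H: 4 × 356 = 1424
  Σ(broken) = 2957 kJ
Bonds formed (products):
  O–H: 4 × 472 = 1888
  S=O: 4 × 536 = 2144
  Σ(formed) = 4032 kJ
ΔH = Σ(broken) − Σ(formed) = 2957 − 4032 = −1075 kJ

ΔH ≈ −1075 kJ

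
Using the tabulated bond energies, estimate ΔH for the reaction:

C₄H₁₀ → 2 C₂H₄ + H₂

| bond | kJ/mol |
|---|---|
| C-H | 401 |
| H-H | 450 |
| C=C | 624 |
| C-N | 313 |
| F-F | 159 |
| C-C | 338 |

ΔH ≈ +118 kJ

Bonds broken (reactants):
  C-C: 3 × 338 = 1014
  C-H: 10 × 401 = 4010
  Σ(broken) = 5024 kJ
Bonds formed (products):
  C-H: 8 × 401 = 3208
  C=C: 2 × 624 = 1248
  H-H: 1 × 450 = 450
  Σ(formed) = 4906 kJ
ΔH = Σ(broken) − Σ(formed) = 5024 − 4906 = +118 kJ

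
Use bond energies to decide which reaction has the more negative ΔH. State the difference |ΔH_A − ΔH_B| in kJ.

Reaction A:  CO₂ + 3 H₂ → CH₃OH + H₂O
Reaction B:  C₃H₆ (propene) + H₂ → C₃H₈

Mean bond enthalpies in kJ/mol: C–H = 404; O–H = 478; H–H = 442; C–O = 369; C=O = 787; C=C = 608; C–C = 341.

Reaction A:
  Bonds broken (reactants):
    C=O: 2 × 787 = 1574
    H–H: 3 × 442 = 1326
    Σ(broken) = 2900 kJ
  Bonds formed (products):
    C–H: 3 × 404 = 1212
    C–O: 1 × 369 = 369
    O–H: 3 × 478 = 1434
    Σ(formed) = 3015 kJ
  ΔH_A = 2900 − 3015 = −115 kJ
Reaction B:
  Bonds broken (reactants):
    C–C: 1 × 341 = 341
    C–H: 6 × 404 = 2424
    C=C: 1 × 608 = 608
    H–H: 1 × 442 = 442
    Σ(broken) = 3815 kJ
  Bonds formed (products):
    C–C: 2 × 341 = 682
    C–H: 8 × 404 = 3232
    Σ(formed) = 3914 kJ
  ΔH_B = 3815 − 3914 = −99 kJ
ΔH_A − ΔH_B = −16 kJ, so reaction A has the more negative ΔH; |ΔH_A − ΔH_B| = 16 kJ.

Reaction A, by 16 kJ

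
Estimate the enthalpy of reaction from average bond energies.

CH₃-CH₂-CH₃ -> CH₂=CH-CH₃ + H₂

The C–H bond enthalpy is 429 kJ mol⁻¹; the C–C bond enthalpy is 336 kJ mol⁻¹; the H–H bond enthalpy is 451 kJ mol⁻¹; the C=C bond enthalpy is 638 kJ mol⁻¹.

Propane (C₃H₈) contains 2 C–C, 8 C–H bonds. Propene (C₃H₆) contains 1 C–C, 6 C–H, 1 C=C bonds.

ΔH ≈ +105 kJ

Bonds broken (reactants):
  C–C: 2 × 336 = 672
  C–H: 8 × 429 = 3432
  Σ(broken) = 4104 kJ
Bonds formed (products):
  C–C: 1 × 336 = 336
  C–H: 6 × 429 = 2574
  C=C: 1 × 638 = 638
  H–H: 1 × 451 = 451
  Σ(formed) = 3999 kJ
ΔH = Σ(broken) − Σ(formed) = 4104 − 3999 = +105 kJ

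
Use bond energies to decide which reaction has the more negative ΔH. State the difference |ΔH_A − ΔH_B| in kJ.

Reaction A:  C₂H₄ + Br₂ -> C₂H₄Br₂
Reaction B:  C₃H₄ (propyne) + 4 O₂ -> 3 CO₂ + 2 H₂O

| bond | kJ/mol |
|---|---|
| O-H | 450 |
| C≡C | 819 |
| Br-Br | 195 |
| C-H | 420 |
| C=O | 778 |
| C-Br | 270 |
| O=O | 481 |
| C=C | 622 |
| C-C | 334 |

Reaction A:
  Bonds broken (reactants):
    Br-Br: 1 × 195 = 195
    C-H: 4 × 420 = 1680
    C=C: 1 × 622 = 622
    Σ(broken) = 2497 kJ
  Bonds formed (products):
    C-Br: 2 × 270 = 540
    C-C: 1 × 334 = 334
    C-H: 4 × 420 = 1680
    Σ(formed) = 2554 kJ
  ΔH_A = 2497 − 2554 = −57 kJ
Reaction B:
  Bonds broken (reactants):
    C≡C: 1 × 819 = 819
    C-C: 1 × 334 = 334
    C-H: 4 × 420 = 1680
    O=O: 4 × 481 = 1924
    Σ(broken) = 4757 kJ
  Bonds formed (products):
    C=O: 6 × 778 = 4668
    O-H: 4 × 450 = 1800
    Σ(formed) = 6468 kJ
  ΔH_B = 4757 − 6468 = −1711 kJ
ΔH_A − ΔH_B = +1654 kJ, so reaction B has the more negative ΔH; |ΔH_A − ΔH_B| = 1654 kJ.

Reaction B, by 1654 kJ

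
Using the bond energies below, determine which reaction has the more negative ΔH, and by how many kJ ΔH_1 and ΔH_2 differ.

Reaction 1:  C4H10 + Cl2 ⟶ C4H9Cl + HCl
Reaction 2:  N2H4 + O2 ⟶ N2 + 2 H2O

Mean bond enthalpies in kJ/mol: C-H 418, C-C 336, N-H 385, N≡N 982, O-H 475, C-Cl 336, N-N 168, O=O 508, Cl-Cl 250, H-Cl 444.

Reaction 2, by 554 kJ

Reaction 1:
  Bonds broken (reactants):
    C-C: 3 × 336 = 1008
    C-H: 10 × 418 = 4180
    Cl-Cl: 1 × 250 = 250
    Σ(broken) = 5438 kJ
  Bonds formed (products):
    C-C: 3 × 336 = 1008
    C-Cl: 1 × 336 = 336
    C-H: 9 × 418 = 3762
    H-Cl: 1 × 444 = 444
    Σ(formed) = 5550 kJ
  ΔH_1 = 5438 − 5550 = −112 kJ
Reaction 2:
  Bonds broken (reactants):
    N-H: 4 × 385 = 1540
    N-N: 1 × 168 = 168
    O=O: 1 × 508 = 508
    Σ(broken) = 2216 kJ
  Bonds formed (products):
    N≡N: 1 × 982 = 982
    O-H: 4 × 475 = 1900
    Σ(formed) = 2882 kJ
  ΔH_2 = 2216 − 2882 = −666 kJ
ΔH_1 − ΔH_2 = +554 kJ, so reaction 2 has the more negative ΔH; |ΔH_1 − ΔH_2| = 554 kJ.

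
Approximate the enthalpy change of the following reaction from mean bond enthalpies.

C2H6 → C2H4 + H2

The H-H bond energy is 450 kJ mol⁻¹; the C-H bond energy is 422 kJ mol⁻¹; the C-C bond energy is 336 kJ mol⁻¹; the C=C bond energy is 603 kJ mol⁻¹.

ΔH ≈ +127 kJ

Bonds broken (reactants):
  C-C: 1 × 336 = 336
  C-H: 6 × 422 = 2532
  Σ(broken) = 2868 kJ
Bonds formed (products):
  C-H: 4 × 422 = 1688
  C=C: 1 × 603 = 603
  H-H: 1 × 450 = 450
  Σ(formed) = 2741 kJ
ΔH = Σ(broken) − Σ(formed) = 2868 − 2741 = +127 kJ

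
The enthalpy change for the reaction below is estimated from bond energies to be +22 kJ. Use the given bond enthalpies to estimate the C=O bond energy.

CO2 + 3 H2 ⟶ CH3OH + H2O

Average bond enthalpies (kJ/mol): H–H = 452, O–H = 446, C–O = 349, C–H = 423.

Let D be the C=O bond energy.
Σ(broken) = 2×D + 3×452 = 1356 + 2D
Σ(formed) = 3×423 + 1×349 + 3×446 = 2956
ΔH = Σ(broken) − Σ(formed) = (1356 + 2D) − (2956) = −1600 + 2D
Setting this equal to +22 kJ gives 2D = 1622, so D = 811 kJ/mol.

D(C=O) ≈ 811 kJ/mol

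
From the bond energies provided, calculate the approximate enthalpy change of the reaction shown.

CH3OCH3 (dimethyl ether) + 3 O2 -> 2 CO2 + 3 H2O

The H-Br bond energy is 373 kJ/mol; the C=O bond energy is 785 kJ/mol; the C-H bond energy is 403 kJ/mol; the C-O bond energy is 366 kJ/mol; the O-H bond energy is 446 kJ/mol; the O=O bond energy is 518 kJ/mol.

Bonds broken (reactants):
  C-H: 6 × 403 = 2418
  C-O: 2 × 366 = 732
  O=O: 3 × 518 = 1554
  Σ(broken) = 4704 kJ
Bonds formed (products):
  C=O: 4 × 785 = 3140
  O-H: 6 × 446 = 2676
  Σ(formed) = 5816 kJ
ΔH = Σ(broken) − Σ(formed) = 4704 − 5816 = −1112 kJ

ΔH ≈ −1112 kJ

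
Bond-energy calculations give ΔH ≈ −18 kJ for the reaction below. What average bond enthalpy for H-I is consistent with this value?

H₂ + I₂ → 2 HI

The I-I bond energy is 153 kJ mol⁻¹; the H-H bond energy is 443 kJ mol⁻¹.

D(H-I) ≈ 307 kJ/mol

Let D be the H-I bond energy.
Σ(broken) = 1×443 + 1×153 = 596
Σ(formed) = 2×D = 2D
ΔH = Σ(broken) − Σ(formed) = (596) − (2D) = +596 − 2D
Setting this equal to −18 kJ gives 2D = 614, so D = 307 kJ/mol.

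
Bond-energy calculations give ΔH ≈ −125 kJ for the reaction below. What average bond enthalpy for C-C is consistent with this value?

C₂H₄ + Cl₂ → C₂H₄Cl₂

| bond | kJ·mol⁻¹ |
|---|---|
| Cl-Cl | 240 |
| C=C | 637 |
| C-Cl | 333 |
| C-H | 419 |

D(C-C) ≈ 336 kJ/mol

Let D be the C-C bond energy.
Σ(broken) = 4×419 + 1×637 + 1×240 = 2553
Σ(formed) = 1×D + 2×333 + 4×419 = 2342 + D
ΔH = Σ(broken) − Σ(formed) = (2553) − (2342 + D) = +211 − D
Setting this equal to −125 kJ gives D = 336 kJ/mol.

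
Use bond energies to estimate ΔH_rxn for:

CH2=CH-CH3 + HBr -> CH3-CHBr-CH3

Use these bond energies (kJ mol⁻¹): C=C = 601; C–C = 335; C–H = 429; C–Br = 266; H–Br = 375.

ΔH ≈ −54 kJ

Bonds broken (reactants):
  C–C: 1 × 335 = 335
  C–H: 6 × 429 = 2574
  C=C: 1 × 601 = 601
  H–Br: 1 × 375 = 375
  Σ(broken) = 3885 kJ
Bonds formed (products):
  C–Br: 1 × 266 = 266
  C–C: 2 × 335 = 670
  C–H: 7 × 429 = 3003
  Σ(formed) = 3939 kJ
ΔH = Σ(broken) − Σ(formed) = 3885 − 3939 = −54 kJ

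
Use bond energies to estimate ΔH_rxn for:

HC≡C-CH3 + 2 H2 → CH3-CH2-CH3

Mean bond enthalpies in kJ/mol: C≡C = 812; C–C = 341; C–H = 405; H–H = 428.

Bonds broken (reactants):
  C≡C: 1 × 812 = 812
  C–C: 1 × 341 = 341
  C–H: 4 × 405 = 1620
  H–H: 2 × 428 = 856
  Σ(broken) = 3629 kJ
Bonds formed (products):
  C–C: 2 × 341 = 682
  C–H: 8 × 405 = 3240
  Σ(formed) = 3922 kJ
ΔH = Σ(broken) − Σ(formed) = 3629 − 3922 = −293 kJ

ΔH ≈ −293 kJ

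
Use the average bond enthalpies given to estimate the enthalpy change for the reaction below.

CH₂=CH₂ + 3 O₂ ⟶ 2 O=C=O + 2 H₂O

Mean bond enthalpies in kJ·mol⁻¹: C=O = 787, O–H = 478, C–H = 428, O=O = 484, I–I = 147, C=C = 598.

ΔH ≈ −1298 kJ

Bonds broken (reactants):
  C–H: 4 × 428 = 1712
  C=C: 1 × 598 = 598
  O=O: 3 × 484 = 1452
  Σ(broken) = 3762 kJ
Bonds formed (products):
  C=O: 4 × 787 = 3148
  O–H: 4 × 478 = 1912
  Σ(formed) = 5060 kJ
ΔH = Σ(broken) − Σ(formed) = 3762 − 5060 = −1298 kJ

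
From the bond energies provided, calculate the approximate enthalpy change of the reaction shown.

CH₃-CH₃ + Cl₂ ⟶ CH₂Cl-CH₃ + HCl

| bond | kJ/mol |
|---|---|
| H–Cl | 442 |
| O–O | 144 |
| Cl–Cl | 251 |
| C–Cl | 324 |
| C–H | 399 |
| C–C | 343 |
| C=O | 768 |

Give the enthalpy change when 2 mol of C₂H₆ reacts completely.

ΔH = −232 kJ

Bonds broken (reactants):
  C–C: 1 × 343 = 343
  C–H: 6 × 399 = 2394
  Cl–Cl: 1 × 251 = 251
  Σ(broken) = 2988 kJ
Bonds formed (products):
  C–C: 1 × 343 = 343
  C–Cl: 1 × 324 = 324
  C–H: 5 × 399 = 1995
  H–Cl: 1 × 442 = 442
  Σ(formed) = 3104 kJ
ΔH = Σ(broken) − Σ(formed) = 2988 − 3104 = −116 kJ
For 2× the reaction as written: 2 × (−116) = −232 kJ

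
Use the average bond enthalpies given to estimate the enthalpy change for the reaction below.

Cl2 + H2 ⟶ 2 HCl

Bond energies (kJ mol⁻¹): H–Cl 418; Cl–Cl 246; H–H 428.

ΔH ≈ −162 kJ

Bonds broken (reactants):
  Cl–Cl: 1 × 246 = 246
  H–H: 1 × 428 = 428
  Σ(broken) = 674 kJ
Bonds formed (products):
  H–Cl: 2 × 418 = 836
  Σ(formed) = 836 kJ
ΔH = Σ(broken) − Σ(formed) = 674 − 836 = −162 kJ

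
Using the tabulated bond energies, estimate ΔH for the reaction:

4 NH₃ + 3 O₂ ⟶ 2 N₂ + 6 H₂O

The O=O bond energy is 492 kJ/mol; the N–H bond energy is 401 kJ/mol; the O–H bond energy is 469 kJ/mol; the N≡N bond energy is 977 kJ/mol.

Bonds broken (reactants):
  N–H: 12 × 401 = 4812
  O=O: 3 × 492 = 1476
  Σ(broken) = 6288 kJ
Bonds formed (products):
  N≡N: 2 × 977 = 1954
  O–H: 12 × 469 = 5628
  Σ(formed) = 7582 kJ
ΔH = Σ(broken) − Σ(formed) = 6288 − 7582 = −1294 kJ

ΔH ≈ −1294 kJ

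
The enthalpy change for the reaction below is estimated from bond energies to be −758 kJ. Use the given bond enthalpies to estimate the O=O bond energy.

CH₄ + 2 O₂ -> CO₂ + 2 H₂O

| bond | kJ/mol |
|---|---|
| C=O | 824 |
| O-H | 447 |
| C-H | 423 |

Let D be the O=O bond energy.
Σ(broken) = 4×423 + 2×D = 1692 + 2D
Σ(formed) = 2×824 + 4×447 = 3436
ΔH = Σ(broken) − Σ(formed) = (1692 + 2D) − (3436) = −1744 + 2D
Setting this equal to −758 kJ gives 2D = 986, so D = 493 kJ/mol.

D(O=O) ≈ 493 kJ/mol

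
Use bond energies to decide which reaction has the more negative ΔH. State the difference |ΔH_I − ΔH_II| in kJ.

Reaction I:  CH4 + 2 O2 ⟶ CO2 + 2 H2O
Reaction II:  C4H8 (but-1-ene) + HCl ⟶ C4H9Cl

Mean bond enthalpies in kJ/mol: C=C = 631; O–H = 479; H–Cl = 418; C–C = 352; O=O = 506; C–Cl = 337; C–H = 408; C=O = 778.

Reaction I:
  Bonds broken (reactants):
    C–H: 4 × 408 = 1632
    O=O: 2 × 506 = 1012
    Σ(broken) = 2644 kJ
  Bonds formed (products):
    C=O: 2 × 778 = 1556
    O–H: 4 × 479 = 1916
    Σ(formed) = 3472 kJ
  ΔH_I = 2644 − 3472 = −828 kJ
Reaction II:
  Bonds broken (reactants):
    C–C: 2 × 352 = 704
    C–H: 8 × 408 = 3264
    C=C: 1 × 631 = 631
    H–Cl: 1 × 418 = 418
    Σ(broken) = 5017 kJ
  Bonds formed (products):
    C–C: 3 × 352 = 1056
    C–Cl: 1 × 337 = 337
    C–H: 9 × 408 = 3672
    Σ(formed) = 5065 kJ
  ΔH_II = 5017 − 5065 = −48 kJ
ΔH_I − ΔH_II = −780 kJ, so reaction I has the more negative ΔH; |ΔH_I − ΔH_II| = 780 kJ.

Reaction I, by 780 kJ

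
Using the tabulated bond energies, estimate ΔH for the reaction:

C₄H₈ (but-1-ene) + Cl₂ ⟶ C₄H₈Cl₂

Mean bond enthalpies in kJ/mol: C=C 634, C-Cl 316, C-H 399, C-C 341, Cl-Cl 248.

ΔH ≈ −91 kJ

Bonds broken (reactants):
  C-C: 2 × 341 = 682
  C-H: 8 × 399 = 3192
  C=C: 1 × 634 = 634
  Cl-Cl: 1 × 248 = 248
  Σ(broken) = 4756 kJ
Bonds formed (products):
  C-C: 3 × 341 = 1023
  C-Cl: 2 × 316 = 632
  C-H: 8 × 399 = 3192
  Σ(formed) = 4847 kJ
ΔH = Σ(broken) − Σ(formed) = 4756 − 4847 = −91 kJ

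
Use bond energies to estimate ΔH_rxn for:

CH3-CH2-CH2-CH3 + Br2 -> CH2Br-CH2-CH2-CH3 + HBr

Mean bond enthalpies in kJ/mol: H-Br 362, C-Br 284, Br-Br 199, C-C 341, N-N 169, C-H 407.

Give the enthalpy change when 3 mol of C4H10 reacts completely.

Bonds broken (reactants):
  Br-Br: 1 × 199 = 199
  C-C: 3 × 341 = 1023
  C-H: 10 × 407 = 4070
  Σ(broken) = 5292 kJ
Bonds formed (products):
  C-Br: 1 × 284 = 284
  C-C: 3 × 341 = 1023
  C-H: 9 × 407 = 3663
  H-Br: 1 × 362 = 362
  Σ(formed) = 5332 kJ
ΔH = Σ(broken) − Σ(formed) = 5292 − 5332 = −40 kJ
For 3× the reaction as written: 3 × (−40) = −120 kJ

ΔH = −120 kJ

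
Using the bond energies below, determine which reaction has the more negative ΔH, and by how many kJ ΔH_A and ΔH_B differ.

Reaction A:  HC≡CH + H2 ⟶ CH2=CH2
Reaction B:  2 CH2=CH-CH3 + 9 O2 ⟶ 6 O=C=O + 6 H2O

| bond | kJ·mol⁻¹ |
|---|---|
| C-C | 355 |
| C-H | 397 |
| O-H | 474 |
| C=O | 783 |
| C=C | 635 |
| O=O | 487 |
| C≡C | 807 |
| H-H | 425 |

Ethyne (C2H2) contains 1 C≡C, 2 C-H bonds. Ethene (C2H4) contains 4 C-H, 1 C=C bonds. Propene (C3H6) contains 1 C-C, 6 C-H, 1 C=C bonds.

Reaction A:
  Bonds broken (reactants):
    C≡C: 1 × 807 = 807
    C-H: 2 × 397 = 794
    H-H: 1 × 425 = 425
    Σ(broken) = 2026 kJ
  Bonds formed (products):
    C-H: 4 × 397 = 1588
    C=C: 1 × 635 = 635
    Σ(formed) = 2223 kJ
  ΔH_A = 2026 − 2223 = −197 kJ
Reaction B:
  Bonds broken (reactants):
    C-C: 2 × 355 = 710
    C-H: 12 × 397 = 4764
    C=C: 2 × 635 = 1270
    O=O: 9 × 487 = 4383
    Σ(broken) = 11127 kJ
  Bonds formed (products):
    C=O: 12 × 783 = 9396
    O-H: 12 × 474 = 5688
    Σ(formed) = 15084 kJ
  ΔH_B = 11127 − 15084 = −3957 kJ
ΔH_A − ΔH_B = +3760 kJ, so reaction B has the more negative ΔH; |ΔH_A − ΔH_B| = 3760 kJ.

Reaction B, by 3760 kJ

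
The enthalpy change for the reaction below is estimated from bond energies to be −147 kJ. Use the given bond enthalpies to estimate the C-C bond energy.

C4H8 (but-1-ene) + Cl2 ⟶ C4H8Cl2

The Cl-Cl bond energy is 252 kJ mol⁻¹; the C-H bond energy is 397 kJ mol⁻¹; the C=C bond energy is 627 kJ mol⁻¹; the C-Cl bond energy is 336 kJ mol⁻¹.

Let D be the C-C bond energy.
Σ(broken) = 2×D + 8×397 + 1×627 + 1×252 = 4055 + 2D
Σ(formed) = 3×D + 2×336 + 8×397 = 3848 + 3D
ΔH = Σ(broken) − Σ(formed) = (4055 + 2D) − (3848 + 3D) = +207 − D
Setting this equal to −147 kJ gives D = 354 kJ/mol.

D(C-C) ≈ 354 kJ/mol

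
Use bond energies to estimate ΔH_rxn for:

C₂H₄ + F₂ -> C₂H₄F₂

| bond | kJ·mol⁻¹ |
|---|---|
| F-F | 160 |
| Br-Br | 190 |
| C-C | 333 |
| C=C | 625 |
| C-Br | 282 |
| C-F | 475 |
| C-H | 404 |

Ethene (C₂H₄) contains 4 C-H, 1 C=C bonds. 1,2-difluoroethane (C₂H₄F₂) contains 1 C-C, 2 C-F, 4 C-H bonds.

ΔH ≈ −498 kJ

Bonds broken (reactants):
  C-H: 4 × 404 = 1616
  C=C: 1 × 625 = 625
  F-F: 1 × 160 = 160
  Σ(broken) = 2401 kJ
Bonds formed (products):
  C-C: 1 × 333 = 333
  C-F: 2 × 475 = 950
  C-H: 4 × 404 = 1616
  Σ(formed) = 2899 kJ
ΔH = Σ(broken) − Σ(formed) = 2401 − 2899 = −498 kJ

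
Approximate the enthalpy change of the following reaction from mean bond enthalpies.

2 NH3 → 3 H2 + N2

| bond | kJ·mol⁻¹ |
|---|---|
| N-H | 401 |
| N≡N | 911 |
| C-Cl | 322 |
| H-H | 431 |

ΔH ≈ +202 kJ

Bonds broken (reactants):
  N-H: 6 × 401 = 2406
  Σ(broken) = 2406 kJ
Bonds formed (products):
  H-H: 3 × 431 = 1293
  N≡N: 1 × 911 = 911
  Σ(formed) = 2204 kJ
ΔH = Σ(broken) − Σ(formed) = 2406 − 2204 = +202 kJ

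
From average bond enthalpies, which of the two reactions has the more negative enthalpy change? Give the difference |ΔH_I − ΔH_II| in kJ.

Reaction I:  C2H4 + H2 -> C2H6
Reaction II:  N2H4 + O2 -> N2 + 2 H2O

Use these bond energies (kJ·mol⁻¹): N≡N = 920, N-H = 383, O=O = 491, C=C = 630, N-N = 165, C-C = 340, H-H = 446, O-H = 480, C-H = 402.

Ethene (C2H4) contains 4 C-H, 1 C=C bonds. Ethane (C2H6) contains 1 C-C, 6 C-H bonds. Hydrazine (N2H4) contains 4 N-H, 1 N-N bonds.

Reaction I:
  Bonds broken (reactants):
    C-H: 4 × 402 = 1608
    C=C: 1 × 630 = 630
    H-H: 1 × 446 = 446
    Σ(broken) = 2684 kJ
  Bonds formed (products):
    C-C: 1 × 340 = 340
    C-H: 6 × 402 = 2412
    Σ(formed) = 2752 kJ
  ΔH_I = 2684 − 2752 = −68 kJ
Reaction II:
  Bonds broken (reactants):
    N-H: 4 × 383 = 1532
    N-N: 1 × 165 = 165
    O=O: 1 × 491 = 491
    Σ(broken) = 2188 kJ
  Bonds formed (products):
    N≡N: 1 × 920 = 920
    O-H: 4 × 480 = 1920
    Σ(formed) = 2840 kJ
  ΔH_II = 2188 − 2840 = −652 kJ
ΔH_I − ΔH_II = +584 kJ, so reaction II has the more negative ΔH; |ΔH_I − ΔH_II| = 584 kJ.

Reaction II, by 584 kJ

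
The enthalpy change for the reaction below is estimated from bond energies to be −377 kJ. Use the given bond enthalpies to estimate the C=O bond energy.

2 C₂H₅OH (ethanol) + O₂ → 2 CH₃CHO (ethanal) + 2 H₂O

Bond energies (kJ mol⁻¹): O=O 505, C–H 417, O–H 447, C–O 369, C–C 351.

D(C=O) ≈ 780 kJ/mol

Let D be the C=O bond energy.
Σ(broken) = 2×351 + 10×417 + 2×369 + 2×447 + 1×505 = 7009
Σ(formed) = 2×351 + 8×417 + 2×D + 4×447 = 5826 + 2D
ΔH = Σ(broken) − Σ(formed) = (7009) − (5826 + 2D) = +1183 − 2D
Setting this equal to −377 kJ gives 2D = 1560, so D = 780 kJ/mol.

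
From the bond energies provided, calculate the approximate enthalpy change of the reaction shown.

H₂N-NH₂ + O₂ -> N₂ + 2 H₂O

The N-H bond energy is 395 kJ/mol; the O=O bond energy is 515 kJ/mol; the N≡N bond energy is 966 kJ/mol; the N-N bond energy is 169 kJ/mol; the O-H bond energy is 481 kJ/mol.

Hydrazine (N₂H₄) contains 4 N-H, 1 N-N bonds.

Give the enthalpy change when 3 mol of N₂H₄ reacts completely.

ΔH = −1878 kJ

Bonds broken (reactants):
  N-H: 4 × 395 = 1580
  N-N: 1 × 169 = 169
  O=O: 1 × 515 = 515
  Σ(broken) = 2264 kJ
Bonds formed (products):
  N≡N: 1 × 966 = 966
  O-H: 4 × 481 = 1924
  Σ(formed) = 2890 kJ
ΔH = Σ(broken) − Σ(formed) = 2264 − 2890 = −626 kJ
For 3× the reaction as written: 3 × (−626) = −1878 kJ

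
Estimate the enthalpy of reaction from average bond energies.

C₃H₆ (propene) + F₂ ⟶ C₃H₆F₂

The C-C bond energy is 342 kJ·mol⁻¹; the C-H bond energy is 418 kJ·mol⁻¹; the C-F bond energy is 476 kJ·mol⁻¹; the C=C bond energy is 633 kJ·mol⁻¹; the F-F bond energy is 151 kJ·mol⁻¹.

Bonds broken (reactants):
  C-C: 1 × 342 = 342
  C-H: 6 × 418 = 2508
  C=C: 1 × 633 = 633
  F-F: 1 × 151 = 151
  Σ(broken) = 3634 kJ
Bonds formed (products):
  C-C: 2 × 342 = 684
  C-F: 2 × 476 = 952
  C-H: 6 × 418 = 2508
  Σ(formed) = 4144 kJ
ΔH = Σ(broken) − Σ(formed) = 3634 − 4144 = −510 kJ

ΔH ≈ −510 kJ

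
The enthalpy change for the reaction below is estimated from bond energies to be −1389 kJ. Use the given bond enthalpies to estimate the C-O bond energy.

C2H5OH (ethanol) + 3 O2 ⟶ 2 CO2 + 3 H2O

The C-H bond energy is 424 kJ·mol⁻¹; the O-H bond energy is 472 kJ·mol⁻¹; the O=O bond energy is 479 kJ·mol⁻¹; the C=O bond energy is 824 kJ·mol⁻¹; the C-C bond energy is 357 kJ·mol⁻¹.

Let D be the C-O bond energy.
Σ(broken) = 1×357 + 5×424 + 1×D + 1×472 + 3×479 = 4386 + D
Σ(formed) = 4×824 + 6×472 = 6128
ΔH = Σ(broken) − Σ(formed) = (4386 + D) − (6128) = −1742 + D
Setting this equal to −1389 kJ gives D = 353 kJ/mol.

D(C-O) ≈ 353 kJ/mol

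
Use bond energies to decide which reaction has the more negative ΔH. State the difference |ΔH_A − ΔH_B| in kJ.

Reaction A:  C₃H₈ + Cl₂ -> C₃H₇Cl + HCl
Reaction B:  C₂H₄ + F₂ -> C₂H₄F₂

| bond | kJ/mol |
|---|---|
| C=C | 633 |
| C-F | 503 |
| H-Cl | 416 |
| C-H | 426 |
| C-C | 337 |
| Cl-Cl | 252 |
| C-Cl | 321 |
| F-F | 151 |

Reaction B, by 500 kJ

Reaction A:
  Bonds broken (reactants):
    C-C: 2 × 337 = 674
    C-H: 8 × 426 = 3408
    Cl-Cl: 1 × 252 = 252
    Σ(broken) = 4334 kJ
  Bonds formed (products):
    C-C: 2 × 337 = 674
    C-Cl: 1 × 321 = 321
    C-H: 7 × 426 = 2982
    H-Cl: 1 × 416 = 416
    Σ(formed) = 4393 kJ
  ΔH_A = 4334 − 4393 = −59 kJ
Reaction B:
  Bonds broken (reactants):
    C-H: 4 × 426 = 1704
    C=C: 1 × 633 = 633
    F-F: 1 × 151 = 151
    Σ(broken) = 2488 kJ
  Bonds formed (products):
    C-C: 1 × 337 = 337
    C-F: 2 × 503 = 1006
    C-H: 4 × 426 = 1704
    Σ(formed) = 3047 kJ
  ΔH_B = 2488 − 3047 = −559 kJ
ΔH_A − ΔH_B = +500 kJ, so reaction B has the more negative ΔH; |ΔH_A − ΔH_B| = 500 kJ.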